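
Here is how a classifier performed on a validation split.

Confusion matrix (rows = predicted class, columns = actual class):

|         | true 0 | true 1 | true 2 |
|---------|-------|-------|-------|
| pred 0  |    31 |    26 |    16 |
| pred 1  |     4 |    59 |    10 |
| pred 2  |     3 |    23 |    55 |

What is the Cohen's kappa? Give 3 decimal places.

0.457

Observed agreement pₒ = trace/N = 145/227 = 0.6388
Expected agreement pₑ = Σ (rowᵢ·colᵢ)/N² = (38·73 + 108·73 + 81·81)/227² = 0.3342
κ = (pₒ − pₑ)/(1 − pₑ) = (0.6388 − 0.3342)/(1 − 0.3342) = 0.457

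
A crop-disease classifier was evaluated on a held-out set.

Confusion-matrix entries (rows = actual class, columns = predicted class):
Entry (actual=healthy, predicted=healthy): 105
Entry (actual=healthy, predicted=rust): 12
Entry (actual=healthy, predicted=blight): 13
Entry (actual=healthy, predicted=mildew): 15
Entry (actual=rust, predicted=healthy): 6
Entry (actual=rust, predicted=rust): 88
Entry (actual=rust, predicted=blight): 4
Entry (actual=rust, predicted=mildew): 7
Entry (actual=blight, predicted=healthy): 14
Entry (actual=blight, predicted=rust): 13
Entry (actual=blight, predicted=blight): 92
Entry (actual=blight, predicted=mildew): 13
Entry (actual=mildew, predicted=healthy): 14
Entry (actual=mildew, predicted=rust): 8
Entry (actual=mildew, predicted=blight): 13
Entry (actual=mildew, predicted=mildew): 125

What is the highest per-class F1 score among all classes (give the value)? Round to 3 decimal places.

0.781

Per-class F1 score (2·TP/(2·TP+FP+FN)):
  healthy: TP=105, FP=6+14+14=34, FN=12+13+15=40 → 210/284 = 0.7394
  rust: TP=88, FP=12+13+8=33, FN=6+4+7=17 → 176/226 = 0.7788
  blight: TP=92, FP=13+4+13=30, FN=14+13+13=40 → 184/254 = 0.7244
  mildew: TP=125, FP=15+7+13=35, FN=14+8+13=35 → 250/320 = 0.7813
Highest is class 'mildew' with F1 score = 0.781.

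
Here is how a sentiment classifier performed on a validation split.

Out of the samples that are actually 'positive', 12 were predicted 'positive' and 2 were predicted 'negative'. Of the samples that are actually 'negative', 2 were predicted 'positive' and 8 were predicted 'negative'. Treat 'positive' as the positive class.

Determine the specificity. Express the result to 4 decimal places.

0.8000

Specificity = TN/(TN+FP) = 8/(8+2) = 0.8000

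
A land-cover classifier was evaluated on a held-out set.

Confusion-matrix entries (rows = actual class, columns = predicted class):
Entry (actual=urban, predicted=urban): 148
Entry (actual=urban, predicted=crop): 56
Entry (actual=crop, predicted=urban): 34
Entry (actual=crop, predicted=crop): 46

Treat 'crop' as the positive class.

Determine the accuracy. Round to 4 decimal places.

0.6831

Accuracy = (TP+TN)/N = (46+148)/284 = 0.6831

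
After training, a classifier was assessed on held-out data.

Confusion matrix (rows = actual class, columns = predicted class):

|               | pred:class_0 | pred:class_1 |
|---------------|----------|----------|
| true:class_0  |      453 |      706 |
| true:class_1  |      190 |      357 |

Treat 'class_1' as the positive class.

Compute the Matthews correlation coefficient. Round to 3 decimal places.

MCC = (TP·TN − FP·FN) / √((TP+FP)(TP+FN)(TN+FP)(TN+FN))
Numerator = 357·453 − 706·190 = 27581
Denominator = √(1063·547·1159·643) = √433326251257 = 658275.2094
MCC = 27581 / 658275.2094 = 0.042

0.042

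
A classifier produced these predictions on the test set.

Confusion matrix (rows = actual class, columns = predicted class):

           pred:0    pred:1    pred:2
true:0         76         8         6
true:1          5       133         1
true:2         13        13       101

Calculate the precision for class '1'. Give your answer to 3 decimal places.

0.864

One-vs-rest for '1': TP = diagonal; FP = other classes predicted '1'; FN = '1' predicted as other.
precision = TP/(TP+FP).
1: TP=133, FP=8+13=21 → 133/154 = 0.8636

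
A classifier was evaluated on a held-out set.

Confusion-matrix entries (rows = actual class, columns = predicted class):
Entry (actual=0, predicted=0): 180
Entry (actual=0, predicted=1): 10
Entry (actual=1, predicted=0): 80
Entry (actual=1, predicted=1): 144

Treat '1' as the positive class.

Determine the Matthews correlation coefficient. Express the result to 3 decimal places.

MCC = (TP·TN − FP·FN) / √((TP+FP)(TP+FN)(TN+FP)(TN+FN))
Numerator = 144·180 − 10·80 = 25120
Denominator = √(154·224·190·260) = √1704102400 = 41280.7752
MCC = 25120 / 41280.7752 = 0.609

0.609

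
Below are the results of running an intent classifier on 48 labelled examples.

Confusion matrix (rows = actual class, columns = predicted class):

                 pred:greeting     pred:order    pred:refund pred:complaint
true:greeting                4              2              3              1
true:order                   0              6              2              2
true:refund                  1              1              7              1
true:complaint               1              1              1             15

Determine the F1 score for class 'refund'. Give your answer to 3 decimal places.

0.609

One-vs-rest for 'refund': TP = diagonal; FP = other classes predicted 'refund'; FN = 'refund' predicted as other.
F1 score = 2·TP/(2·TP+FP+FN).
refund: TP=7, FP=3+2+1=6, FN=1+1+1=3 → 14/23 = 0.6087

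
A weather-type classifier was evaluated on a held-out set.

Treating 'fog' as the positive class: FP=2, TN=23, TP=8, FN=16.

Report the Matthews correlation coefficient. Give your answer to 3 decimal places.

0.314

MCC = (TP·TN − FP·FN) / √((TP+FP)(TP+FN)(TN+FP)(TN+FN))
Numerator = 8·23 − 2·16 = 152
Denominator = √(10·24·25·39) = √234000 = 483.7355
MCC = 152 / 483.7355 = 0.314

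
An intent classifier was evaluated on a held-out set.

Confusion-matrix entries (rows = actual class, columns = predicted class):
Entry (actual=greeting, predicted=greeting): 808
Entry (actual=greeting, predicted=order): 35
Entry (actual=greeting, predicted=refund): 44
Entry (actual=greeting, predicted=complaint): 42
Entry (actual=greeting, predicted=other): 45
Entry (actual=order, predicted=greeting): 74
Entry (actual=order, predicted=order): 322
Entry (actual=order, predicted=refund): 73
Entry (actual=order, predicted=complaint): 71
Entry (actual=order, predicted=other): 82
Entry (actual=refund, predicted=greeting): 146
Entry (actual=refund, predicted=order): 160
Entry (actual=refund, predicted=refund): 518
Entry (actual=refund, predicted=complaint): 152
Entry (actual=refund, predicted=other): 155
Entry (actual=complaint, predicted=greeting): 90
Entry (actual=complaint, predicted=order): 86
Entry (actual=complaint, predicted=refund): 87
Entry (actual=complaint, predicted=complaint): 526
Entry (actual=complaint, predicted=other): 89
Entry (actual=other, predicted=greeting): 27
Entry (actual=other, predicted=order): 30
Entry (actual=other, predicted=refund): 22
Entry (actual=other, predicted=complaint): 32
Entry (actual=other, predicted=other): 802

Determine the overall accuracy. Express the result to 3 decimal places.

Accuracy = trace / total = (808+322+518+526+802=2976) / 4518 = 2976/4518 = 0.659

0.659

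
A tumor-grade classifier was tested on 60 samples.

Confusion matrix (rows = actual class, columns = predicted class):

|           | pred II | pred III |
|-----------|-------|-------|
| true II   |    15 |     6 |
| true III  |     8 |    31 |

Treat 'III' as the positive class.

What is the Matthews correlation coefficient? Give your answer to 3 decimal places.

MCC = (TP·TN − FP·FN) / √((TP+FP)(TP+FN)(TN+FP)(TN+FN))
Numerator = 31·15 − 6·8 = 417
Denominator = √(37·39·21·23) = √696969 = 834.8467
MCC = 417 / 834.8467 = 0.499

0.499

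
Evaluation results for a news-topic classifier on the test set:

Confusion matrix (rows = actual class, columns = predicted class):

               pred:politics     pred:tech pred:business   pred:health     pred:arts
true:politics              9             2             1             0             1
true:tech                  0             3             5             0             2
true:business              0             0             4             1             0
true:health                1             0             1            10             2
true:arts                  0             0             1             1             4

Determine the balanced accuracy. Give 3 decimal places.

0.635

Balanced accuracy = mean of per-class recall.
  politics: recall = 9/13 = 0.6923
  tech: recall = 3/10 = 0.3000
  business: recall = 4/5 = 0.8000
  health: recall = 10/14 = 0.7143
  arts: recall = 4/6 = 0.6667
Mean = (0.6923 + 0.3000 + 0.8000 + 0.7143 + 0.6667) / 5 = 0.635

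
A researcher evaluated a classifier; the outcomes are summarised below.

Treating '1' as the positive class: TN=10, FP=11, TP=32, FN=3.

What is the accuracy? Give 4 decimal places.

0.7500

Accuracy = (TP+TN)/N = (32+10)/56 = 0.7500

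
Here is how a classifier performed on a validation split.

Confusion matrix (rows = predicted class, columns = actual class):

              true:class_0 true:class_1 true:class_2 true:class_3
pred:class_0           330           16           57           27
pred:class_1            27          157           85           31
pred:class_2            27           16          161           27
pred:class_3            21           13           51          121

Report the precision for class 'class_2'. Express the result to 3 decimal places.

One-vs-rest for 'class_2': TP = diagonal; FP = other classes predicted 'class_2'; FN = 'class_2' predicted as other.
precision = TP/(TP+FP).
class_2: TP=161, FP=27+16+27=70 → 161/231 = 0.6970

0.697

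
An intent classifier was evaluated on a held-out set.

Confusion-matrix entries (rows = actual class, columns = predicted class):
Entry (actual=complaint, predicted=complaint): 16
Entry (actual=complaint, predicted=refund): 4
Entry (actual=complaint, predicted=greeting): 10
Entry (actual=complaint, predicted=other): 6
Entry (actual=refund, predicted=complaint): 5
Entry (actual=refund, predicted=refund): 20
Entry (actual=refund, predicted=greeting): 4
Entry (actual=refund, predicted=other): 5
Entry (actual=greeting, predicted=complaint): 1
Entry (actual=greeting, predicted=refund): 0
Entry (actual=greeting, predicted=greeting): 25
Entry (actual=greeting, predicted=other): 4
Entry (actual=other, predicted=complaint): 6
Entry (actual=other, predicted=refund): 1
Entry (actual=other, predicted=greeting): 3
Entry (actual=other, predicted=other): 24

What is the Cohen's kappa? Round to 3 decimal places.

0.514

Observed agreement pₒ = trace/N = 85/134 = 0.6343
Expected agreement pₑ = Σ (rowᵢ·colᵢ)/N² = (36·28 + 34·25 + 30·42 + 34·39)/134² = 0.2475
κ = (pₒ − pₑ)/(1 − pₑ) = (0.6343 − 0.2475)/(1 − 0.2475) = 0.514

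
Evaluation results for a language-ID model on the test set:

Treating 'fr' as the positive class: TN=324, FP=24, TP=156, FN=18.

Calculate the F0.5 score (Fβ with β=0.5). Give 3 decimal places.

0.872

Fβ = (1+β²)·TP / ((1+β²)·TP + β²·FN + FP), with β²=1/4
= 1.25·156 / (1.25·156 + 0.25·18 + 24) = 0.872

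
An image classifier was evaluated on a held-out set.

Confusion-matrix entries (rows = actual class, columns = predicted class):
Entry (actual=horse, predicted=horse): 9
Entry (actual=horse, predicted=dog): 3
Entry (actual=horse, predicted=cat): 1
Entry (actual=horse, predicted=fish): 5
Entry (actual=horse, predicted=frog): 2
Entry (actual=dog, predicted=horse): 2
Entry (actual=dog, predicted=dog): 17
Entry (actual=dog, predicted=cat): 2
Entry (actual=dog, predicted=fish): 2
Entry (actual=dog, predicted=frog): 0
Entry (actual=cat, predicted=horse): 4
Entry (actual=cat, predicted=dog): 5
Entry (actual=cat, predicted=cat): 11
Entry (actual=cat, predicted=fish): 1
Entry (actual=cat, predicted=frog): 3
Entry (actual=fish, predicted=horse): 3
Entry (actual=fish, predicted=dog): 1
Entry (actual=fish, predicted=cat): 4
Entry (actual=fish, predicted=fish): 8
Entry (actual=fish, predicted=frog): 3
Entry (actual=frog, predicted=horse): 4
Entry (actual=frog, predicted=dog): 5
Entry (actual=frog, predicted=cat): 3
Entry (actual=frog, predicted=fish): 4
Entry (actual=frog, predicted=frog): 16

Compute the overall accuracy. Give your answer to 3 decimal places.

0.517

Accuracy = trace / total = (9+17+11+8+16=61) / 118 = 61/118 = 0.517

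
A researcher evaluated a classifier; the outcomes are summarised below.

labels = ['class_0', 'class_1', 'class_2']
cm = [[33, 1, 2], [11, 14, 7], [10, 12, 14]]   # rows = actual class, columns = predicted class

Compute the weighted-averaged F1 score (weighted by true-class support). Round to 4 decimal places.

0.5641

Per-class F1 score (2·TP/(2·TP+FP+FN)):
  class_0: TP=33, FP=11+10=21, FN=1+2=3 → 66/90 = 0.73333
  class_1: TP=14, FP=1+12=13, FN=11+7=18 → 28/59 = 0.47458
  class_2: TP=14, FP=2+7=9, FN=10+12=22 → 28/59 = 0.47458
Weighted-F1 score = Σ (supportᵢ/N)·F1 scoreᵢ with N=104: (36/104)·0.73333 + (32/104)·0.47458 + (36/104)·0.47458 = 0.5641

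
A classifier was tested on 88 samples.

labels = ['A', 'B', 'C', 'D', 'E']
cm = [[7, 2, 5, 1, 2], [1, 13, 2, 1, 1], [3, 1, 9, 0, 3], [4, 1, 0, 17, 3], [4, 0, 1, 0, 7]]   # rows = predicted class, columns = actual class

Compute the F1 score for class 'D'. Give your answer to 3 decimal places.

One-vs-rest for 'D': TP = diagonal; FP = other classes predicted 'D'; FN = 'D' predicted as other.
F1 score = 2·TP/(2·TP+FP+FN).
D: TP=17, FP=4+1+0+3=8, FN=1+1+0+0=2 → 34/44 = 0.7727

0.773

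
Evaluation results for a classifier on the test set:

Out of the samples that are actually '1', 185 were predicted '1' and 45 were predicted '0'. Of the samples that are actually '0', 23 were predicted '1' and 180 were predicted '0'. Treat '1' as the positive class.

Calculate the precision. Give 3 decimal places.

0.889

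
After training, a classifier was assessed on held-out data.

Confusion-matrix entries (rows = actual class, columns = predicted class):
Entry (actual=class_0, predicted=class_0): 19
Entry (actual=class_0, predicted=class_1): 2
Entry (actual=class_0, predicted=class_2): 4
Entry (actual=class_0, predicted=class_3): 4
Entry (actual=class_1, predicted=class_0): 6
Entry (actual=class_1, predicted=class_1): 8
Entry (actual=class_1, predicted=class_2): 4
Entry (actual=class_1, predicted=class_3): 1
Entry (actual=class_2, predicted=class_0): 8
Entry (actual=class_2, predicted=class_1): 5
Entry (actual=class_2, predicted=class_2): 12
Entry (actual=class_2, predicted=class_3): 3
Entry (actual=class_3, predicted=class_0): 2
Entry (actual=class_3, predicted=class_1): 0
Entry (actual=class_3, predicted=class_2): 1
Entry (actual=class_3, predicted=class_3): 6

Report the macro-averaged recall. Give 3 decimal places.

Per-class recall (TP/(TP+FN)):
  class_0: TP=19, FN=2+4+4=10 → 19/29 = 0.6552
  class_1: TP=8, FN=6+4+1=11 → 8/19 = 0.4211
  class_2: TP=12, FN=8+5+3=16 → 12/28 = 0.4286
  class_3: TP=6, FN=2+0+1=3 → 6/9 = 0.6667
Macro-recall = mean = (0.6552 + 0.4211 + 0.4286 + 0.6667) / 4 = 0.543

0.543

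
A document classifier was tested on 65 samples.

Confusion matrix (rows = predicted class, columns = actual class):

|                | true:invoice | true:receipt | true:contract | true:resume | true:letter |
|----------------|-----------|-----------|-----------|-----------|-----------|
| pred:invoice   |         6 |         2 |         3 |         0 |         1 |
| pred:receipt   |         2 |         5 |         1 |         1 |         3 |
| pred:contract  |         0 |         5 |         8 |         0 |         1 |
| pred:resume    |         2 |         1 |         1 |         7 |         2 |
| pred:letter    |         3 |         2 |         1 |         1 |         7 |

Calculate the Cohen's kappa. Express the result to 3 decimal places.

Observed agreement pₒ = trace/N = 33/65 = 0.5077
Expected agreement pₑ = Σ (rowᵢ·colᵢ)/N² = (13·12 + 15·12 + 14·14 + 9·13 + 14·14)/65² = 0.2000
κ = (pₒ − pₑ)/(1 − pₑ) = (0.5077 − 0.2000)/(1 − 0.2000) = 0.385

0.385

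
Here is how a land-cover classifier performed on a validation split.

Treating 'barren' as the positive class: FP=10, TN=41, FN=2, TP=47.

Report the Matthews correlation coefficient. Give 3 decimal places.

0.771

MCC = (TP·TN − FP·FN) / √((TP+FP)(TP+FN)(TN+FP)(TN+FN))
Numerator = 47·41 − 10·2 = 1907
Denominator = √(57·49·51·43) = √6125049 = 2474.8836
MCC = 1907 / 2474.8836 = 0.771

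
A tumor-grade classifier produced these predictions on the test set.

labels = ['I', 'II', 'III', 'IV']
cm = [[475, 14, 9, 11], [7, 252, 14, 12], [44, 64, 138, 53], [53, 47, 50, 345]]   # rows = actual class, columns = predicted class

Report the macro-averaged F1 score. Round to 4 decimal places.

Per-class F1 score (2·TP/(2·TP+FP+FN)):
  I: TP=475, FP=7+44+53=104, FN=14+9+11=34 → 950/1088 = 0.87316
  II: TP=252, FP=14+64+47=125, FN=7+14+12=33 → 504/662 = 0.76133
  III: TP=138, FP=9+14+50=73, FN=44+64+53=161 → 276/510 = 0.54118
  IV: TP=345, FP=11+12+53=76, FN=53+47+50=150 → 690/916 = 0.75328
Macro-F1 score = mean = (0.87316 + 0.76133 + 0.54118 + 0.75328) / 4 = 0.7322

0.7322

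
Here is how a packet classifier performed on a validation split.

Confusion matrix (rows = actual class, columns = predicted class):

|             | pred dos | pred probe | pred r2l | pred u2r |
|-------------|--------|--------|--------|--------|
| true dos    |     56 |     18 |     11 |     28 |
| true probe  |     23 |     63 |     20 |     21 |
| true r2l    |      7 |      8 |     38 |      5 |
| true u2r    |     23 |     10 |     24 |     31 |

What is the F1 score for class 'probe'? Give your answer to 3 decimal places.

0.558

F1 score = 2·TP/(2·TP+FP+FN).
probe: TP=63, FP=18+8+10=36, FN=23+20+21=64 → 126/226 = 0.5575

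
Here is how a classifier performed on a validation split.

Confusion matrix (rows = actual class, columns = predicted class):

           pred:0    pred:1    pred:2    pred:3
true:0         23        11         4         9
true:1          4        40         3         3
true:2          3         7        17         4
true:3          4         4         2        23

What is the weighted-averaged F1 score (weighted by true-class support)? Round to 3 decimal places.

Per-class F1 score (2·TP/(2·TP+FP+FN)):
  0: TP=23, FP=4+3+4=11, FN=11+4+9=24 → 46/81 = 0.5679
  1: TP=40, FP=11+7+4=22, FN=4+3+3=10 → 80/112 = 0.7143
  2: TP=17, FP=4+3+2=9, FN=3+7+4=14 → 34/57 = 0.5965
  3: TP=23, FP=9+3+4=16, FN=4+4+2=10 → 46/72 = 0.6389
Weighted-F1 score = Σ (supportᵢ/N)·F1 scoreᵢ with N=161: (47/161)·0.5679 + (50/161)·0.7143 + (31/161)·0.5965 + (33/161)·0.6389 = 0.633

0.633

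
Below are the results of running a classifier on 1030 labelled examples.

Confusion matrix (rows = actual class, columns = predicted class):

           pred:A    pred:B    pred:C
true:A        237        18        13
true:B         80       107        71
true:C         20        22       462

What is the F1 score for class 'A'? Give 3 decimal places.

Treat 'A' as positive and all other classes as negative.
F1 score = 2·TP/(2·TP+FP+FN).
A: TP=237, FP=80+20=100, FN=18+13=31 → 474/605 = 0.7835

0.783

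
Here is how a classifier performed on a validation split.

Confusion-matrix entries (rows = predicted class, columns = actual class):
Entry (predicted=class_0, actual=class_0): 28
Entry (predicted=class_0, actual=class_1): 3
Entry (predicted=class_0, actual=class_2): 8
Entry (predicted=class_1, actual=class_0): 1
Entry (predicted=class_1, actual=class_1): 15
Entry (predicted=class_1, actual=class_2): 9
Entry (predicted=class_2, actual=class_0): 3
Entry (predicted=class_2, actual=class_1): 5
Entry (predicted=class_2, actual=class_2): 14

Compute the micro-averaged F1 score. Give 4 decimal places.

Micro-averaging pools counts across classes: ΣTP=57, ΣFP=29, ΣFN=29.
Micro-F1 score = 2·TP/(2·TP+FP+FN) on pooled counts = 0.6628 (equals overall accuracy in single-label multiclass).

0.6628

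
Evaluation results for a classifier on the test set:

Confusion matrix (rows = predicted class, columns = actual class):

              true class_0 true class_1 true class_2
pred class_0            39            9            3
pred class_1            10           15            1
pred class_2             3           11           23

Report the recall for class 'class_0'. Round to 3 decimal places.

0.750

Treat 'class_0' as positive and all other classes as negative.
recall = TP/(TP+FN).
class_0: TP=39, FN=10+3=13 → 39/52 = 0.7500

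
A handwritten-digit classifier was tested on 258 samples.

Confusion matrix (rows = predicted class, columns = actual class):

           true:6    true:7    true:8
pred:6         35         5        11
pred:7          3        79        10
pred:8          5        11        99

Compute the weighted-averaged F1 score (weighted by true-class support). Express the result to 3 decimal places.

Per-class F1 score (2·TP/(2·TP+FP+FN)):
  6: TP=35, FP=5+11=16, FN=3+5=8 → 70/94 = 0.7447
  7: TP=79, FP=3+10=13, FN=5+11=16 → 158/187 = 0.8449
  8: TP=99, FP=5+11=16, FN=11+10=21 → 198/235 = 0.8426
Weighted-F1 score = Σ (supportᵢ/N)·F1 scoreᵢ with N=258: (43/258)·0.7447 + (95/258)·0.8449 + (120/258)·0.8426 = 0.827

0.827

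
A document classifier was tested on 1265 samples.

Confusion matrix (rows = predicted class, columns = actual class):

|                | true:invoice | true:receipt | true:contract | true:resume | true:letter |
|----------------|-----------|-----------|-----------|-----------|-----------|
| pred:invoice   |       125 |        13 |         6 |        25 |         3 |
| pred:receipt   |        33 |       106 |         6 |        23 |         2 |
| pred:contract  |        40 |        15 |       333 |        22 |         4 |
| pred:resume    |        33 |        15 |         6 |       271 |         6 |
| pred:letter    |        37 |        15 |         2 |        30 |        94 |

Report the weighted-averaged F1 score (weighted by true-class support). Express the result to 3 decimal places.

Per-class F1 score (2·TP/(2·TP+FP+FN)):
  invoice: TP=125, FP=13+6+25+3=47, FN=33+40+33+37=143 → 250/440 = 0.5682
  receipt: TP=106, FP=33+6+23+2=64, FN=13+15+15+15=58 → 212/334 = 0.6347
  contract: TP=333, FP=40+15+22+4=81, FN=6+6+6+2=20 → 666/767 = 0.8683
  resume: TP=271, FP=33+15+6+6=60, FN=25+23+22+30=100 → 542/702 = 0.7721
  letter: TP=94, FP=37+15+2+30=84, FN=3+2+4+6=15 → 188/287 = 0.6551
Weighted-F1 score = Σ (supportᵢ/N)·F1 scoreᵢ with N=1265: (268/1265)·0.5682 + (164/1265)·0.6347 + (353/1265)·0.8683 + (371/1265)·0.7721 + (109/1265)·0.6551 = 0.728

0.728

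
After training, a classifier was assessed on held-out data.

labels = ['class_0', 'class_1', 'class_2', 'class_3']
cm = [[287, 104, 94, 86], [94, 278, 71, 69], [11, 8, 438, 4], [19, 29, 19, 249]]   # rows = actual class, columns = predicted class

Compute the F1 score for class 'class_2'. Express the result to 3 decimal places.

0.809

Treat 'class_2' as positive and all other classes as negative.
F1 score = 2·TP/(2·TP+FP+FN).
class_2: TP=438, FP=94+71+19=184, FN=11+8+4=23 → 876/1083 = 0.8089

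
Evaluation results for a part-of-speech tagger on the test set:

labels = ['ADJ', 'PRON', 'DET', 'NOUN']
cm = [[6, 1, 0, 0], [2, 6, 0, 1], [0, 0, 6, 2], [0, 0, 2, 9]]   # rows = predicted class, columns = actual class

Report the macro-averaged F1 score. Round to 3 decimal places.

Per-class F1 score (2·TP/(2·TP+FP+FN)):
  ADJ: TP=6, FP=1+0+0=1, FN=2+0+0=2 → 12/15 = 0.8000
  PRON: TP=6, FP=2+0+1=3, FN=1+0+0=1 → 12/16 = 0.7500
  DET: TP=6, FP=0+0+2=2, FN=0+0+2=2 → 12/16 = 0.7500
  NOUN: TP=9, FP=0+0+2=2, FN=0+1+2=3 → 18/23 = 0.7826
Macro-F1 score = mean = (0.8000 + 0.7500 + 0.7500 + 0.7826) / 4 = 0.771

0.771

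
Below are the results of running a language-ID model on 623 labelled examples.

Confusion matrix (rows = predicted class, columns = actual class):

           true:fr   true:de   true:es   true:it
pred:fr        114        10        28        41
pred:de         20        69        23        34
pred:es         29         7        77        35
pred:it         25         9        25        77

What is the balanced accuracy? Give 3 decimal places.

0.562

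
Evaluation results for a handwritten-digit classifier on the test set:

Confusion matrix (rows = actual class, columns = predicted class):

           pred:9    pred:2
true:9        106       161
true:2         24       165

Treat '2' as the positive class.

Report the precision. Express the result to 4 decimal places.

0.5061

Precision = TP/(TP+FP) = 165/(165+161) = 165/326 = 0.5061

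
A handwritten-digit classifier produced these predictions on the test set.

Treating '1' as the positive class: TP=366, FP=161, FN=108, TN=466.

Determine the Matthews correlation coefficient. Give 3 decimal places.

0.511

MCC = (TP·TN − FP·FN) / √((TP+FP)(TP+FN)(TN+FP)(TN+FN))
Numerator = 366·466 − 161·108 = 153168
Denominator = √(527·474·627·574) = √89901800604 = 299836.2897
MCC = 153168 / 299836.2897 = 0.511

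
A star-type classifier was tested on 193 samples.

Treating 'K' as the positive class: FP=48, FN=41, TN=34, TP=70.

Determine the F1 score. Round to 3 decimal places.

0.611

Precision = TP/(TP+FP) = 70/118 = 0.5932
Recall = TP/(TP+FN) = 70/111 = 0.6306
F1 = 2·TP/(2·TP+FP+FN) = 140/229 = 0.611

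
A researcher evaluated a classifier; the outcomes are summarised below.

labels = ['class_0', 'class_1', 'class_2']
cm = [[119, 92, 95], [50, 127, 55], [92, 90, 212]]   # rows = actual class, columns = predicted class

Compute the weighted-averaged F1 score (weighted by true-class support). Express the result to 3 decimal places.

0.492

Per-class F1 score (2·TP/(2·TP+FP+FN)):
  class_0: TP=119, FP=50+92=142, FN=92+95=187 → 238/567 = 0.4198
  class_1: TP=127, FP=92+90=182, FN=50+55=105 → 254/541 = 0.4695
  class_2: TP=212, FP=95+55=150, FN=92+90=182 → 424/756 = 0.5608
Weighted-F1 score = Σ (supportᵢ/N)·F1 scoreᵢ with N=932: (306/932)·0.4198 + (232/932)·0.4695 + (394/932)·0.5608 = 0.492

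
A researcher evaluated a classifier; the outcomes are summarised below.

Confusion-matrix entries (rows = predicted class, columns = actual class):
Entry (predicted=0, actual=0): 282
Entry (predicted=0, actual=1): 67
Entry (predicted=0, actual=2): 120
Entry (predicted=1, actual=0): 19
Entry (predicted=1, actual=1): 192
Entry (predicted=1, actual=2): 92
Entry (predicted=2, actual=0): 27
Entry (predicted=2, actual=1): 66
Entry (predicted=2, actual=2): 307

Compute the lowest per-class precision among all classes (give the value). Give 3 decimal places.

0.601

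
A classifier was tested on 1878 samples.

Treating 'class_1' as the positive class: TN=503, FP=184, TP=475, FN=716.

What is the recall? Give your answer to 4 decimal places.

0.3988

Recall = TP/(TP+FN) = 475/(475+716) = 475/1191 = 0.3988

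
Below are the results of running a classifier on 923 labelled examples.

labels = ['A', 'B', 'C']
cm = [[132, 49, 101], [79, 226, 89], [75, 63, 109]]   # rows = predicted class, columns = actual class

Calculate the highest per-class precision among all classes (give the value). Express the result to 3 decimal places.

0.574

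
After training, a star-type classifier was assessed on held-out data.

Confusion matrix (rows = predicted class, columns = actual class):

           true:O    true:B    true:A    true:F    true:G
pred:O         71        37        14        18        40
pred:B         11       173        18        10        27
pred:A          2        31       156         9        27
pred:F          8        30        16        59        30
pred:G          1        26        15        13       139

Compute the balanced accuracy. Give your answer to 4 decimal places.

0.6256

Balanced accuracy = mean of per-class recall.
  O: recall = 71/93 = 0.76344
  B: recall = 173/297 = 0.58249
  A: recall = 156/219 = 0.71233
  F: recall = 59/109 = 0.54128
  G: recall = 139/263 = 0.52852
Mean = (0.76344 + 0.58249 + 0.71233 + 0.54128 + 0.52852) / 5 = 0.6256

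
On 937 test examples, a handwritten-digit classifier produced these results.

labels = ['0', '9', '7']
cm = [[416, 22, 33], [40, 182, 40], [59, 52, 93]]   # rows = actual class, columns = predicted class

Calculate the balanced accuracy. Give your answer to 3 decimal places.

0.678

Balanced accuracy = mean of per-class recall.
  0: recall = 416/471 = 0.8832
  9: recall = 182/262 = 0.6947
  7: recall = 93/204 = 0.4559
Mean = (0.8832 + 0.6947 + 0.4559) / 3 = 0.678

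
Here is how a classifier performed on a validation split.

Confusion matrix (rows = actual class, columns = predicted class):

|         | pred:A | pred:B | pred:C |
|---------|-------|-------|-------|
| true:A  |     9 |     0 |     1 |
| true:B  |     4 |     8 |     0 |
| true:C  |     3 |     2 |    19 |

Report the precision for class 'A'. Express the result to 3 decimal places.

precision = TP/(TP+FP).
A: TP=9, FP=4+3=7 → 9/16 = 0.5625

0.563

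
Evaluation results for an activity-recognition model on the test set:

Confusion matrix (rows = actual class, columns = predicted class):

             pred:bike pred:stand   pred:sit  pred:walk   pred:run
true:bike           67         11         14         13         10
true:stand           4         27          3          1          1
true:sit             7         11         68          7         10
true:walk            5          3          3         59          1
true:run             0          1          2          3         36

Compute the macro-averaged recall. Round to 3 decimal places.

0.736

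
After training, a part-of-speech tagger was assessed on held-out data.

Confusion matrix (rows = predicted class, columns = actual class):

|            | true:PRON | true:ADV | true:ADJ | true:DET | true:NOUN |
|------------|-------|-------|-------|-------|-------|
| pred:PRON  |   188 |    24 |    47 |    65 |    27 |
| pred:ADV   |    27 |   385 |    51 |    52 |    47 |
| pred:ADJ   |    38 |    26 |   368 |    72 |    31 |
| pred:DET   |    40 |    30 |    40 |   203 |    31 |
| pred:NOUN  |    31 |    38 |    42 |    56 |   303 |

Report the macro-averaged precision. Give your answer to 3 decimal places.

Per-class precision (TP/(TP+FP)):
  PRON: TP=188, FP=24+47+65+27=163 → 188/351 = 0.5356
  ADV: TP=385, FP=27+51+52+47=177 → 385/562 = 0.6851
  ADJ: TP=368, FP=38+26+72+31=167 → 368/535 = 0.6879
  DET: TP=203, FP=40+30+40+31=141 → 203/344 = 0.5901
  NOUN: TP=303, FP=31+38+42+56=167 → 303/470 = 0.6447
Macro-precision = mean = (0.5356 + 0.6851 + 0.6879 + 0.5901 + 0.6447) / 5 = 0.629

0.629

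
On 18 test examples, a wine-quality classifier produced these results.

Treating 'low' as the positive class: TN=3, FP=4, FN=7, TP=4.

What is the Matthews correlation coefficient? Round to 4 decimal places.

-0.2039

MCC = (TP·TN − FP·FN) / √((TP+FP)(TP+FN)(TN+FP)(TN+FN))
Numerator = 4·3 − 4·7 = -16
Denominator = √(8·11·7·10) = √6160 = 78.4857
MCC = -16 / 78.4857 = -0.2039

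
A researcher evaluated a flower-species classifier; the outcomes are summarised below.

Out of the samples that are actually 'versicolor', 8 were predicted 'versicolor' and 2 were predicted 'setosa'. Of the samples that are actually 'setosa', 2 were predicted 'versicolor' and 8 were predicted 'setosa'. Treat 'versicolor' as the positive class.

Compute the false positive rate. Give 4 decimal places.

FPR = FP/(FP+TN) = 2/(2+8) = 0.2000

0.2000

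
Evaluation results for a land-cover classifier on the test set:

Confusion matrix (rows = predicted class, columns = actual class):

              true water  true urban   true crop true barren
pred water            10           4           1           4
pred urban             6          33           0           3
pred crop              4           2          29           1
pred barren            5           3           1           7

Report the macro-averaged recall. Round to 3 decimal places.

0.647

Per-class recall (TP/(TP+FN)):
  water: TP=10, FN=6+4+5=15 → 10/25 = 0.4000
  urban: TP=33, FN=4+2+3=9 → 33/42 = 0.7857
  crop: TP=29, FN=1+0+1=2 → 29/31 = 0.9355
  barren: TP=7, FN=4+3+1=8 → 7/15 = 0.4667
Macro-recall = mean = (0.4000 + 0.7857 + 0.9355 + 0.4667) / 4 = 0.647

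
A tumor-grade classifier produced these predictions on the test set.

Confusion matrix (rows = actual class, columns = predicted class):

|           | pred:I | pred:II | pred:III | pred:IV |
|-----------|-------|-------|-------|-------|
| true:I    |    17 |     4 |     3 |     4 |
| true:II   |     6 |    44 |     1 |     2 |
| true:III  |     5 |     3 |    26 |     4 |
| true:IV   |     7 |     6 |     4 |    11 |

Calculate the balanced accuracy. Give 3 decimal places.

0.629

Balanced accuracy = mean of per-class recall.
  I: recall = 17/28 = 0.6071
  II: recall = 44/53 = 0.8302
  III: recall = 26/38 = 0.6842
  IV: recall = 11/28 = 0.3929
Mean = (0.6071 + 0.8302 + 0.6842 + 0.3929) / 4 = 0.629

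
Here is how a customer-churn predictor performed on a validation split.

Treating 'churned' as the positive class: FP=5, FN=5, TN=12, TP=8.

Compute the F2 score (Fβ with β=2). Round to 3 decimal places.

0.615

Fβ = (1+β²)·TP / ((1+β²)·TP + β²·FN + FP), with β²=4
= 5·8 / (5·8 + 4·5 + 5) = 0.615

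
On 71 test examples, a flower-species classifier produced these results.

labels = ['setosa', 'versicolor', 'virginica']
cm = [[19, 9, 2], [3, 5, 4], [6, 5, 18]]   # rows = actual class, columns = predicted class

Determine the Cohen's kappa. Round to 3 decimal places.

0.372

Observed agreement pₒ = trace/N = 42/71 = 0.5915
Expected agreement pₑ = Σ (rowᵢ·colᵢ)/N² = (30·28 + 12·19 + 29·24)/71² = 0.3499
κ = (pₒ − pₑ)/(1 − pₑ) = (0.5915 − 0.3499)/(1 − 0.3499) = 0.372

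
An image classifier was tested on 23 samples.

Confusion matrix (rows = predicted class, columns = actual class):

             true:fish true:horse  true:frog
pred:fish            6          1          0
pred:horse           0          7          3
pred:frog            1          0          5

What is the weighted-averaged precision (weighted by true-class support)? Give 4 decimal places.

0.7942

Per-class precision (TP/(TP+FP)):
  fish: TP=6, FP=1+0=1 → 6/7 = 0.85714
  horse: TP=7, FP=0+3=3 → 7/10 = 0.70000
  frog: TP=5, FP=1+0=1 → 5/6 = 0.83333
Weighted-precision = Σ (supportᵢ/N)·precisionᵢ with N=23: (7/23)·0.85714 + (8/23)·0.70000 + (8/23)·0.83333 = 0.7942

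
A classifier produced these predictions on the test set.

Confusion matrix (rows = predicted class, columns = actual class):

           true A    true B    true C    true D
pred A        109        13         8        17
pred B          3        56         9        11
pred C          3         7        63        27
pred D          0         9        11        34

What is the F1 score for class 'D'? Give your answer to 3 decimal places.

Treat 'D' as positive and all other classes as negative.
F1 score = 2·TP/(2·TP+FP+FN).
D: TP=34, FP=0+9+11=20, FN=17+11+27=55 → 68/143 = 0.4755

0.476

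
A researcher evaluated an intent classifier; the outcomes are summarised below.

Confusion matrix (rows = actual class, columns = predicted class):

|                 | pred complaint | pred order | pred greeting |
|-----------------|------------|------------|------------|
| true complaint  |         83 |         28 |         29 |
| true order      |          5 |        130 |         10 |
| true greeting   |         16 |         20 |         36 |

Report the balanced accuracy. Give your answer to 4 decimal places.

Balanced accuracy = mean of per-class recall.
  complaint: recall = 83/140 = 0.59286
  order: recall = 130/145 = 0.89655
  greeting: recall = 36/72 = 0.50000
Mean = (0.59286 + 0.89655 + 0.50000) / 3 = 0.6631

0.6631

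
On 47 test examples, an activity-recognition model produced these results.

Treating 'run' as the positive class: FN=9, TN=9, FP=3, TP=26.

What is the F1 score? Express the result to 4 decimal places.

Precision = TP/(TP+FP) = 26/29 = 0.8966
Recall = TP/(TP+FN) = 26/35 = 0.7429
F1 = 2·TP/(2·TP+FP+FN) = 52/64 = 0.8125

0.8125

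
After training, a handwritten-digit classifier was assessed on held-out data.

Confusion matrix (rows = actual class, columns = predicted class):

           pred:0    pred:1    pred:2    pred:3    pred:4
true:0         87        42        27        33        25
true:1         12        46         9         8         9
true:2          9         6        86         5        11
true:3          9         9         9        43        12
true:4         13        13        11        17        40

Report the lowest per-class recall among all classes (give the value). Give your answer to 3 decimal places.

Per-class recall (TP/(TP+FN)):
  0: TP=87, FN=42+27+33+25=127 → 87/214 = 0.4065
  1: TP=46, FN=12+9+8+9=38 → 46/84 = 0.5476
  2: TP=86, FN=9+6+5+11=31 → 86/117 = 0.7350
  3: TP=43, FN=9+9+9+12=39 → 43/82 = 0.5244
  4: TP=40, FN=13+13+11+17=54 → 40/94 = 0.4255
Lowest is class '0' with recall = 0.407.

0.407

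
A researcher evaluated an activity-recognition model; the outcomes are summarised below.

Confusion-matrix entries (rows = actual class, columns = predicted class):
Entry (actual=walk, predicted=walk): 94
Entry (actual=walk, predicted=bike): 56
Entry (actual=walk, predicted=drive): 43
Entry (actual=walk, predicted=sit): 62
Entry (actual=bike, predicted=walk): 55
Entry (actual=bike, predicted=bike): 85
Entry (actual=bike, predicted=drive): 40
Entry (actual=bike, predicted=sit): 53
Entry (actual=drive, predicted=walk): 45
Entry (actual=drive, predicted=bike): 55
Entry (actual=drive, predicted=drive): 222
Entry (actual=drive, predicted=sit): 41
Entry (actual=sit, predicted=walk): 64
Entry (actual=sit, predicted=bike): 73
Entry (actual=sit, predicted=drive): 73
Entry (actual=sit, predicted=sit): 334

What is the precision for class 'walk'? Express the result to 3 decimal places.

One-vs-rest for 'walk': TP = diagonal; FP = other classes predicted 'walk'; FN = 'walk' predicted as other.
precision = TP/(TP+FP).
walk: TP=94, FP=55+45+64=164 → 94/258 = 0.3643

0.364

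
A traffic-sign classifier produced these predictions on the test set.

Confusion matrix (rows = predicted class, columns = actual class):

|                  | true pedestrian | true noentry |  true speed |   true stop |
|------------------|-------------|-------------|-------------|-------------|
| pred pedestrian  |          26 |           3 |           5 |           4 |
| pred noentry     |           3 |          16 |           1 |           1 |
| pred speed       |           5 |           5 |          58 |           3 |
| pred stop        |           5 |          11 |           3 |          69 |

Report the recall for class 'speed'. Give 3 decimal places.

0.866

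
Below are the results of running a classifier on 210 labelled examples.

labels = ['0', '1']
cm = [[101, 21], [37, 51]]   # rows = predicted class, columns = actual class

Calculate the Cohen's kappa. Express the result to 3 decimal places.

0.418

Observed agreement pₒ = trace/N = 152/210 = 0.7238
Expected agreement pₑ = Σ (rowᵢ·colᵢ)/N² = (138·122 + 72·88)/210² = 0.5254
κ = (pₒ − pₑ)/(1 − pₑ) = (0.7238 − 0.5254)/(1 − 0.5254) = 0.418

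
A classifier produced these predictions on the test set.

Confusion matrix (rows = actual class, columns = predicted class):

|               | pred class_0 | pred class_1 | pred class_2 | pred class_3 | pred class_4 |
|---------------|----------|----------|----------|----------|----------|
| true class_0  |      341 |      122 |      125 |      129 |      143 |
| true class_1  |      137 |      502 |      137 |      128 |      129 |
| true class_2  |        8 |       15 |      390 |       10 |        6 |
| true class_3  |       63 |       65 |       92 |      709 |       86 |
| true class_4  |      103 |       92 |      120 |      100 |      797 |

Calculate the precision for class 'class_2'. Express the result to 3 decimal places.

0.451

Take TP from the diagonal, FP from the rest of the 'class_2' prediction marginal, FN from the rest of the 'class_2' actual marginal.
precision = TP/(TP+FP).
class_2: TP=390, FP=125+137+92+120=474 → 390/864 = 0.4514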